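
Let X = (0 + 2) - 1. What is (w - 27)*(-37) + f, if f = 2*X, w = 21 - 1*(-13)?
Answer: -257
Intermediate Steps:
w = 34 (w = 21 + 13 = 34)
X = 1 (X = 2 - 1 = 1)
f = 2 (f = 2*1 = 2)
(w - 27)*(-37) + f = (34 - 27)*(-37) + 2 = 7*(-37) + 2 = -259 + 2 = -257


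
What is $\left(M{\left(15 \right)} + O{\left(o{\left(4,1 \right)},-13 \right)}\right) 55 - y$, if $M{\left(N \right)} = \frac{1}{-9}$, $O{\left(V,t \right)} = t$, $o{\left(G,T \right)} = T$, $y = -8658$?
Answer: $\frac{71432}{9} \approx 7936.9$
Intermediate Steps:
$M{\left(N \right)} = - \frac{1}{9}$
$\left(M{\left(15 \right)} + O{\left(o{\left(4,1 \right)},-13 \right)}\right) 55 - y = \left(- \frac{1}{9} - 13\right) 55 - -8658 = \left(- \frac{118}{9}\right) 55 + 8658 = - \frac{6490}{9} + 8658 = \frac{71432}{9}$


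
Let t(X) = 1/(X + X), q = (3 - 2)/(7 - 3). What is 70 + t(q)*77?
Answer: 224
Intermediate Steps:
q = ¼ (q = 1/4 = 1*(¼) = ¼ ≈ 0.25000)
t(X) = 1/(2*X)
70 + t(q)*77 = 70 + (1/(2*(¼)))*77 = 70 + ((½)*4)*77 = 70 + 2*77 = 70 + 154 = 224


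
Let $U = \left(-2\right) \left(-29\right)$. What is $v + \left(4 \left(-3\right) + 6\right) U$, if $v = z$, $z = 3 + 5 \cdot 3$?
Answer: $-330$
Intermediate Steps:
$U = 58$
$z = 18$ ($z = 3 + 15 = 18$)
$v = 18$
$v + \left(4 \left(-3\right) + 6\right) U = 18 + \left(4 \left(-3\right) + 6\right) 58 = 18 + \left(-12 + 6\right) 58 = 18 - 348 = -330$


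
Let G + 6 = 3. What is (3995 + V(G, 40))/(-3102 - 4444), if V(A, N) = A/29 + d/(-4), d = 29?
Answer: -66081/125048 ≈ -0.52845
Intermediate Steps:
G = -3 (G = -6 + 3 = -3)
V(A, N) = -29/4 + A/29 (V(A, N) = A/29 + 29/(-4) = A*(1/29) + 29*(-1/4) = A/29 - 29/4 = -29/4 + A/29)
(3995 + V(G, 40))/(-3102 - 4444) = (3995 + (-29/4 + (1/29)*(-3)))/(-3102 - 4444) = (3995 + (-29/4 - 3/29))/(-7546) = (3995 - 853/116)*(-1/7546) = (462567/116)*(-1/7546) = -66081/125048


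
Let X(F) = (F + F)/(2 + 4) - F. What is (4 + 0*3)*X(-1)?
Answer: 8/3 ≈ 2.6667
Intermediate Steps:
X(F) = -2*F/3 (X(F) = (2*F)/6 - F = (2*F)*(⅙) - F = F/3 - F = -2*F/3)
(4 + 0*3)*X(-1) = (4 + 0*3)*(-⅔*(-1)) = (4 + 0)*(⅔) = 4*(⅔) = 8/3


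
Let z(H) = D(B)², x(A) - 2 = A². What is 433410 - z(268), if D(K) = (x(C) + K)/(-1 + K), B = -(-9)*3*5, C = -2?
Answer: 7782290079/17956 ≈ 4.3341e+5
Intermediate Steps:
x(A) = 2 + A²
B = 135 (B = -3*(-9)*5 = 27*5 = 135)
D(K) = (6 + K)/(-1 + K) (D(K) = ((2 + (-2)²) + K)/(-1 + K) = ((2 + 4) + K)/(-1 + K) = (6 + K)/(-1 + K))
z(H) = 19881/17956 (z(H) = ((6 + 135)/(-1 + 135))² = (141/134)² = 19881/17956)
433410 - z(268) = 433410 - 1*19881/17956 = 433410 - 19881/17956 = 7782290079/17956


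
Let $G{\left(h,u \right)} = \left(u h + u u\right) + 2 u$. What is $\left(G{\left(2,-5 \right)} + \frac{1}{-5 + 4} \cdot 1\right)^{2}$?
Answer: $16$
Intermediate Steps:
$G{\left(h,u \right)} = u^{2} + 2 u + h u$ ($G{\left(h,u \right)} = \left(h u + u^{2}\right) + 2 u = \left(u^{2} + h u\right) + 2 u = u^{2} + 2 u + h u$)
$\left(G{\left(2,-5 \right)} + \frac{1}{-5 + 4} \cdot 1\right)^{2} = \left(- 5 \left(2 + 2 - 5\right) + \frac{1}{-5 + 4} \cdot 1\right)^{2} = \left(\left(-5\right) \left(-1\right) + \frac{1}{-1} \cdot 1\right)^{2} = \left(5 - 1\right)^{2} = 4^{2} = 16$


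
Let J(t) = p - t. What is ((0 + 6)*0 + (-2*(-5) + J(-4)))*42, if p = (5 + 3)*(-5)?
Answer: -1092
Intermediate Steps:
p = -40 (p = 8*(-5) = -40)
J(t) = -40 - t
((0 + 6)*0 + (-2*(-5) + J(-4)))*42 = ((0 + 6)*0 + (-2*(-5) + (-40 - 1*(-4))))*42 = (6*0 + (10 + (-40 + 4)))*42 = (0 + (10 - 36))*42 = (0 - 26)*42 = -26*42 = -1092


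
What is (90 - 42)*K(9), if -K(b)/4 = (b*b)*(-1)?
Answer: 15552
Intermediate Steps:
K(b) = 4*b² (K(b) = -4*b*b*(-1) = -4*b²*(-1) = -(-4)*b² = 4*b²)
(90 - 42)*K(9) = (90 - 42)*(4*9²) = 48*(4*81) = 48*324 = 15552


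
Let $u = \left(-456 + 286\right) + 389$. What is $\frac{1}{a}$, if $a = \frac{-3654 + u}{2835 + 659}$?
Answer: $- \frac{3494}{3435} \approx -1.0172$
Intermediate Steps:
$u = 219$ ($u = -170 + 389 = 219$)
$a = - \frac{3435}{3494}$ ($a = \frac{-3654 + 219}{2835 + 659} = - \frac{3435}{3494} \approx -0.98311$)
$\frac{1}{a} = \frac{1}{- \frac{3435}{3494}} = - \frac{3494}{3435}$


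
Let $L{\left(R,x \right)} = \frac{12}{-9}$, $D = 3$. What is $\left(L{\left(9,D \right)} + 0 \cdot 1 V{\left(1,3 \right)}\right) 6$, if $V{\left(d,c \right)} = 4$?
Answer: $-8$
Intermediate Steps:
$L{\left(R,x \right)} = - \frac{4}{3}$ ($L{\left(R,x \right)} = 12 \left(- \frac{1}{9}\right) = - \frac{4}{3}$)
$\left(L{\left(9,D \right)} + 0 \cdot 1 V{\left(1,3 \right)}\right) 6 = \left(- \frac{4}{3} + 0 \cdot 1 \cdot 4\right) 6 = \left(- \frac{4}{3} + 0 \cdot 4\right) 6 = \left(- \frac{4}{3} + 0\right) 6 = \left(- \frac{4}{3}\right) 6 = -8$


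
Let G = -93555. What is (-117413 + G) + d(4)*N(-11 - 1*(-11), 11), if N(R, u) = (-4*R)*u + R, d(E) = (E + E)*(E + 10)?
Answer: -210968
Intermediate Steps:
d(E) = 2*E*(10 + E) (d(E) = (2*E)*(10 + E) = 2*E*(10 + E))
N(R, u) = R - 4*R*u (N(R, u) = -4*R*u + R = R - 4*R*u)
(-117413 + G) + d(4)*N(-11 - 1*(-11), 11) = (-117413 - 93555) + (2*4*(10 + 4))*((-11 - 1*(-11))*(1 - 4*11)) = -210968 + (2*4*14)*((-11 + 11)*(1 - 44)) = -210968 + 112*(0*(-43)) = -210968 + 112*0 = -210968 + 0 = -210968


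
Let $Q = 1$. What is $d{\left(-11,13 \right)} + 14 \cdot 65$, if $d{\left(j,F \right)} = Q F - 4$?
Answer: $919$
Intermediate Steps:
$d{\left(j,F \right)} = -4 + F$ ($d{\left(j,F \right)} = 1 F - 4 = F - 4 = -4 + F$)
$d{\left(-11,13 \right)} + 14 \cdot 65 = \left(-4 + 13\right) + 14 \cdot 65 = 9 + 910 = 919$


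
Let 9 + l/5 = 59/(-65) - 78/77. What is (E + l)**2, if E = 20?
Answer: 1199791044/1002001 ≈ 1197.4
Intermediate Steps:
l = -54658/1001 (l = -45 + 5*(59/(-65) - 78/77) = -45 + 5*(59*(-1/65) - 78*1/77) = -45 + 5*(-59/65 - 78/77) = -45 + 5*(-9613/5005) = -45 - 9613/1001 = -54658/1001 ≈ -54.603)
(E + l)**2 = (20 - 54658/1001)**2 = (-34638/1001)**2 = 1199791044/1002001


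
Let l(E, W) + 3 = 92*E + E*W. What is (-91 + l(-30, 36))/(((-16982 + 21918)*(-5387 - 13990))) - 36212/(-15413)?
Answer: 1731776369803/737087206068 ≈ 2.3495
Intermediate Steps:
l(E, W) = -3 + 92*E + E*W (l(E, W) = -3 + (92*E + E*W) = -3 + 92*E + E*W)
(-91 + l(-30, 36))/(((-16982 + 21918)*(-5387 - 13990))) - 36212/(-15413) = (-91 + (-3 + 92*(-30) - 30*36))/(((-16982 + 21918)*(-5387 - 13990))) - 36212/(-15413) = (-91 + (-3 - 2760 - 1080))/((4936*(-19377))) - 36212*(-1/15413) = (-91 - 3843)/(-95644872) + 36212/15413 = -3934*(-1/95644872) + 36212/15413 = 1967/47822436 + 36212/15413 = 1731776369803/737087206068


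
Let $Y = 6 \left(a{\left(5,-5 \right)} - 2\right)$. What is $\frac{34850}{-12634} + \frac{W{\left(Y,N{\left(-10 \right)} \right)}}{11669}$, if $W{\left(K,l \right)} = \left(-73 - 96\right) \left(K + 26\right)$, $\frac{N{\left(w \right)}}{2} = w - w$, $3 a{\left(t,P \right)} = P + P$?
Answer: $- \frac{196926887}{73713073} \approx -2.6715$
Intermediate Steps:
$a{\left(t,P \right)} = \frac{2 P}{3}$ ($a{\left(t,P \right)} = \frac{P + P}{3} = \frac{2 P}{3}$)
$N{\left(w \right)} = 0$ ($N{\left(w \right)} = 2 \left(w - w\right) = 2 \cdot 0 = 0$)
$Y = -32$ ($Y = 6 \left(\frac{2}{3} \left(-5\right) - 2\right) = 6 \left(- \frac{10}{3} - 2\right) = 6 \left(- \frac{16}{3}\right) = -32$)
$W{\left(K,l \right)} = -4394 - 169 K$ ($W{\left(K,l \right)} = - 169 \left(26 + K\right) = -4394 - 169 K$)
$\frac{34850}{-12634} + \frac{W{\left(Y,N{\left(-10 \right)} \right)}}{11669} = \frac{34850}{-12634} + \frac{-4394 - -5408}{11669} = 34850 \left(- \frac{1}{12634}\right) + \left(-4394 + 5408\right) \frac{1}{11669} = - \frac{17425}{6317} + 1014 \cdot \frac{1}{11669} = - \frac{17425}{6317} + \frac{1014}{11669} = - \frac{196926887}{73713073}$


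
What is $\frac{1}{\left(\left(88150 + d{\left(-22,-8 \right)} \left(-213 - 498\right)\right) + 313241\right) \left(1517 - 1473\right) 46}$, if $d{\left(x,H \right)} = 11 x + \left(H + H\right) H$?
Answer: $\frac{1}{976468680} \approx 1.0241 \cdot 10^{-9}$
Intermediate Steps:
$d{\left(x,H \right)} = 2 H^{2} + 11 x$ ($d{\left(x,H \right)} = 11 x + 2 H H = 11 x + 2 H^{2} = 2 H^{2} + 11 x$)
$\frac{1}{\left(\left(88150 + d{\left(-22,-8 \right)} \left(-213 - 498\right)\right) + 313241\right) \left(1517 - 1473\right) 46} = \frac{1}{\left(\left(88150 + \left(2 \left(-8\right)^{2} + 11 \left(-22\right)\right) \left(-213 - 498\right)\right) + 313241\right) \left(1517 - 1473\right) 46} = \frac{1}{\left(\left(88150 + \left(2 \cdot 64 - 242\right) \left(-711\right)\right) + 313241\right) 44 \cdot 46} = \frac{1}{\left(\left(88150 + \left(128 - 242\right) \left(-711\right)\right) + 313241\right) 2024} = \frac{1}{\left(88150 - -81054\right) + 313241} \cdot \frac{1}{2024} = \frac{1}{\left(88150 + 81054\right) + 313241} \cdot \frac{1}{2024} = \frac{1}{169204 + 313241} \cdot \frac{1}{2024} = \frac{1}{482445} \cdot \frac{1}{2024} = \frac{1}{976468680}$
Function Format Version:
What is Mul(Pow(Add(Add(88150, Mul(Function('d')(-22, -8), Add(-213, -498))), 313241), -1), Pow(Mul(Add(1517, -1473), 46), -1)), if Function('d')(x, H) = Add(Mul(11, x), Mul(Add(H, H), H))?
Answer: Rational(1, 976468680) ≈ 1.0241e-9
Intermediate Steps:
Function('d')(x, H) = Add(Mul(2, Pow(H, 2)), Mul(11, x)) (Function('d')(x, H) = Add(Mul(11, x), Mul(Mul(2, H), H)) = Add(Mul(11, x), Mul(2, Pow(H, 2))) = Add(Mul(2, Pow(H, 2)), Mul(11, x)))
Mul(Pow(Add(Add(88150, Mul(Function('d')(-22, -8), Add(-213, -498))), 313241), -1), Pow(Mul(Add(1517, -1473), 46), -1)) = Mul(Pow(Add(Add(88150, Mul(Add(Mul(2, Pow(-8, 2)), Mul(11, -22)), Add(-213, -498))), 313241), -1), Pow(Mul(Add(1517, -1473), 46), -1)) = Mul(Pow(Add(Add(88150, Mul(Add(Mul(2, 64), -242), -711)), 313241), -1), Pow(Mul(44, 46), -1)) = Mul(Pow(Add(Add(88150, Mul(Add(128, -242), -711)), 313241), -1), Pow(2024, -1)) = Mul(Pow(Add(Add(88150, Mul(-114, -711)), 313241), -1), Rational(1, 2024)) = Mul(Pow(Add(Add(88150, 81054), 313241), -1), Rational(1, 2024)) = Mul(Pow(Add(169204, 313241), -1), Rational(1, 2024)) = Mul(Pow(482445, -1), Rational(1, 2024)) = Mul(Rational(1, 482445), Rational(1, 2024)) = Rational(1, 976468680)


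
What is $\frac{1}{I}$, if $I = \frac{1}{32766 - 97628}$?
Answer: $-64862$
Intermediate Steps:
$I = - \frac{1}{64862}$ ($I = \frac{1}{-64862} = - \frac{1}{64862} \approx -1.5417 \cdot 10^{-5}$)
$\frac{1}{I} = \frac{1}{- \frac{1}{64862}} = -64862$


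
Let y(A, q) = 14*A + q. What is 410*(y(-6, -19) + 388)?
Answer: 116850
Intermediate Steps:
y(A, q) = q + 14*A
410*(y(-6, -19) + 388) = 410*((-19 + 14*(-6)) + 388) = 410*((-19 - 84) + 388) = 410*(-103 + 388) = 410*285 = 116850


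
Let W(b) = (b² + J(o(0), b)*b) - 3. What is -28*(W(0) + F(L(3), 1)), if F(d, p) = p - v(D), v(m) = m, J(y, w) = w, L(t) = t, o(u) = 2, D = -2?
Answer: 0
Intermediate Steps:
W(b) = -3 + 2*b² (W(b) = (b² + b*b) - 3 = (b² + b²) - 3 = 2*b² - 3 = -3 + 2*b²)
F(d, p) = 2 + p (F(d, p) = p - 1*(-2) = p + 2 = 2 + p)
-28*(W(0) + F(L(3), 1)) = -28*((-3 + 2*0²) + (2 + 1)) = -28*((-3 + 2*0) + 3) = -28*((-3 + 0) + 3) = -28*(-3 + 3) = -28*0 = 0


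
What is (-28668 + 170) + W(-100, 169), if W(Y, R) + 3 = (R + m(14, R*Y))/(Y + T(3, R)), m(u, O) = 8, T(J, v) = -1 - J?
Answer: -2964281/104 ≈ -28503.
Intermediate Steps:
W(Y, R) = -3 + (8 + R)/(-4 + Y) (W(Y, R) = -3 + (R + 8)/(Y + (-1 - 1*3)) = -3 + (8 + R)/(Y + (-1 - 3)) = -3 + (8 + R)/(Y - 4) = -3 + (8 + R)/(-4 + Y))
(-28668 + 170) + W(-100, 169) = (-28668 + 170) + (20 + 169 - 3*(-100))/(-4 - 100) = -28498 + (20 + 169 + 300)/(-104) = -28498 - 1/104*489 = -28498 - 489/104 = -2964281/104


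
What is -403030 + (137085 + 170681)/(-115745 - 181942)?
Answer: -119977099376/297687 ≈ -4.0303e+5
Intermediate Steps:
-403030 + (137085 + 170681)/(-115745 - 181942) = -403030 + 307766/(-297687) = -403030 + 307766*(-1/297687) = -403030 - 307766/297687 = -119977099376/297687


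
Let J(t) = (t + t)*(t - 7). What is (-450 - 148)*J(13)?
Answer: -93288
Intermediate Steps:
J(t) = 2*t*(-7 + t) (J(t) = (2*t)*(-7 + t) = 2*t*(-7 + t))
(-450 - 148)*J(13) = (-450 - 148)*(2*13*(-7 + 13)) = -1196*13*6 = -598*156 = -93288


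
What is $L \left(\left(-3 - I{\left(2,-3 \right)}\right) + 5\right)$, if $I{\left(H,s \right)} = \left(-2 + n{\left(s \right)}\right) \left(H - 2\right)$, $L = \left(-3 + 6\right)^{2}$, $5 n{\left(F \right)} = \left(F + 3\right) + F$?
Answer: $18$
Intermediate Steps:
$n{\left(F \right)} = \frac{3}{5} + \frac{2 F}{5}$ ($n{\left(F \right)} = \frac{\left(F + 3\right) + F}{5} = \frac{\left(3 + F\right) + F}{5} = \frac{3 + 2 F}{5} = \frac{3}{5} + \frac{2 F}{5}$)
$L = 9$ ($L = 3^{2} = 9$)
$I{\left(H,s \right)} = \left(-2 + H\right) \left(- \frac{7}{5} + \frac{2 s}{5}\right)$ ($I{\left(H,s \right)} = \left(-2 + \left(\frac{3}{5} + \frac{2 s}{5}\right)\right) \left(H - 2\right) = \left(- \frac{7}{5} + \frac{2 s}{5}\right) \left(-2 + H\right) = \left(-2 + H\right) \left(- \frac{7}{5} + \frac{2 s}{5}\right)$)
$L \left(\left(-3 - I{\left(2,-3 \right)}\right) + 5\right) = 9 \left(\left(-3 - \left(\frac{14}{5} - \frac{14}{5} - - \frac{12}{5} + \frac{2}{5} \cdot 2 \left(-3\right)\right)\right) + 5\right) = 9 \left(\left(-3 - \left(\frac{14}{5} - \frac{14}{5} + \frac{12}{5} - \frac{12}{5}\right)\right) + 5\right) = 9 \left(\left(-3 - 0\right) + 5\right) = 9 \left(\left(-3 + 0\right) + 5\right) = 9 \left(-3 + 5\right) = 9 \cdot 2 = 18$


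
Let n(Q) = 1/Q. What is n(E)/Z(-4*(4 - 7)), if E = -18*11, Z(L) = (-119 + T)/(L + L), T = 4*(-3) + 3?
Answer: 1/1056 ≈ 0.00094697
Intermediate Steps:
T = -9 (T = -12 + 3 = -9)
Z(L) = -64/L (Z(L) = (-119 - 9)/(L + L) = -128*1/(2*L) = -64/L)
E = -198
n(E)/Z(-4*(4 - 7)) = 1/((-198)*((-64*(-1/(4*(4 - 7)))))) = -1/(198*((-64/((-4*(-3)))))) = -1/(198*((-64/12))) = -1/(198*((-64*1/12))) = -1/(198*(-16/3)) = -1/198*(-3/16) = 1/1056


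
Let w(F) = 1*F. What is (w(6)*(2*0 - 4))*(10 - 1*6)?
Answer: -96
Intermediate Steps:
w(F) = F
(w(6)*(2*0 - 4))*(10 - 1*6) = (6*(2*0 - 4))*(10 - 1*6) = (6*(0 - 4))*(10 - 6) = (6*(-4))*4 = -24*4 = -96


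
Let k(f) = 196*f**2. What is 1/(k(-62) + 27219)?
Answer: 1/780643 ≈ 1.2810e-6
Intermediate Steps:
1/(k(-62) + 27219) = 1/(196*(-62)**2 + 27219) = 1/(196*3844 + 27219) = 1/(753424 + 27219) = 1/780643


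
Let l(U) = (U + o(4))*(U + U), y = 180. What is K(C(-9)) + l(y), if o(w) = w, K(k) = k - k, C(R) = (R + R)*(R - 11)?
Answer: 66240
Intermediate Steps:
C(R) = 2*R*(-11 + R) (C(R) = (2*R)*(-11 + R) = 2*R*(-11 + R))
K(k) = 0
l(U) = 2*U*(4 + U) (l(U) = (U + 4)*(U + U) = (4 + U)*(2*U) = 2*U*(4 + U))
K(C(-9)) + l(y) = 0 + 2*180*(4 + 180) = 0 + 2*180*184 = 0 + 66240 = 66240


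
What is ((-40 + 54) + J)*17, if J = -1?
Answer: 221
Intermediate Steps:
((-40 + 54) + J)*17 = ((-40 + 54) - 1)*17 = (14 - 1)*17 = 13*17 = 221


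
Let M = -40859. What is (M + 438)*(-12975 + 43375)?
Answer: -1228798400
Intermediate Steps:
(M + 438)*(-12975 + 43375) = (-40859 + 438)*(-12975 + 43375) = -40421*30400 = -1228798400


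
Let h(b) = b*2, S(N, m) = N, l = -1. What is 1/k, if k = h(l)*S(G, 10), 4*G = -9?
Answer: 2/9 ≈ 0.22222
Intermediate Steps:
G = -9/4 (G = (¼)*(-9) = -9/4 ≈ -2.2500)
h(b) = 2*b
k = 9/2 (k = (2*(-1))*(-9/4) = -2*(-9/4) = 9/2 ≈ 4.5000)
1/k = 1/(9/2) = 2/9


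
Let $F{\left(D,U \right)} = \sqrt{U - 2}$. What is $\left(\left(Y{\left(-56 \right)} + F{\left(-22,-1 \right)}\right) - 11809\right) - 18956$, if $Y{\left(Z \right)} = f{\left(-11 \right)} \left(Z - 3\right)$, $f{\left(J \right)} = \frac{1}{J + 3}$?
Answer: $- \frac{246061}{8} + i \sqrt{3} \approx -30758.0 + 1.732 i$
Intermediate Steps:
$f{\left(J \right)} = \frac{1}{3 + J}$
$F{\left(D,U \right)} = \sqrt{-2 + U}$
$Y{\left(Z \right)} = \frac{3}{8} - \frac{Z}{8}$ ($Y{\left(Z \right)} = \frac{Z - 3}{3 - 11} = \frac{-3 + Z}{-8} = - \frac{-3 + Z}{8} = \frac{3}{8} - \frac{Z}{8}$)
$\left(\left(Y{\left(-56 \right)} + F{\left(-22,-1 \right)}\right) - 11809\right) - 18956 = \left(\left(\left(\frac{3}{8} - -7\right) + \sqrt{-2 - 1}\right) - 11809\right) - 18956 = \left(\left(\left(\frac{3}{8} + 7\right) + \sqrt{-3}\right) - 11809\right) - 18956 = \left(\left(\frac{59}{8} + i \sqrt{3}\right) - 11809\right) - 18956 = \left(- \frac{94413}{8} + i \sqrt{3}\right) - 18956 = - \frac{246061}{8} + i \sqrt{3}$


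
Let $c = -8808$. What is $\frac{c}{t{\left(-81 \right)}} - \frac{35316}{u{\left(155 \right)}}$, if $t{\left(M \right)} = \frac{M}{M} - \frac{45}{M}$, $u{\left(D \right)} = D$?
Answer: $- \frac{6390792}{1085} \approx -5890.1$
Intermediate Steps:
$t{\left(M \right)} = 1 - \frac{45}{M}$
$\frac{c}{t{\left(-81 \right)}} - \frac{35316}{u{\left(155 \right)}} = - \frac{8808}{\frac{1}{-81} \left(-45 - 81\right)} - \frac{35316}{155} = - \frac{8808}{\left(- \frac{1}{81}\right) \left(-126\right)} - \frac{35316}{155} = - \frac{8808}{\frac{14}{9}} - \frac{35316}{155} = \left(-8808\right) \frac{9}{14} - \frac{35316}{155} = - \frac{39636}{7} - \frac{35316}{155} = - \frac{6390792}{1085}$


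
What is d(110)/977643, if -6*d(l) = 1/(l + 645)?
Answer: -1/4428722790 ≈ -2.2580e-10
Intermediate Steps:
d(l) = -1/(6*(645 + l)) (d(l) = -1/(6*(l + 645)) = -1/(6*(645 + l)))
d(110)/977643 = -1/(3870 + 6*110)/977643 = -1/(3870 + 660)*(1/977643) = -1/4530*(1/977643) = -1*1/4530*(1/977643) = -1/4530*1/977643 = -1/4428722790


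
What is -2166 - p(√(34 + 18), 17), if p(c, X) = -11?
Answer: -2155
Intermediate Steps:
-2166 - p(√(34 + 18), 17) = -2166 - 1*(-11) = -2166 + 11 = -2155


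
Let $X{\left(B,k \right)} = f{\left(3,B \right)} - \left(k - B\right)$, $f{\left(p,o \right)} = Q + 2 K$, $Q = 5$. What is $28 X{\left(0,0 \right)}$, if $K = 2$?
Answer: $252$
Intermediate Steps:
$f{\left(p,o \right)} = 9$ ($f{\left(p,o \right)} = 5 + 2 \cdot 2 = 5 + 4 = 9$)
$X{\left(B,k \right)} = 9 + B - k$ ($X{\left(B,k \right)} = 9 - \left(k - B\right) = 9 + \left(B - k\right) = 9 + B - k$)
$28 X{\left(0,0 \right)} = 28 \left(9 + 0 - 0\right) = 28 \left(9 + 0 + 0\right) = 28 \cdot 9 = 252$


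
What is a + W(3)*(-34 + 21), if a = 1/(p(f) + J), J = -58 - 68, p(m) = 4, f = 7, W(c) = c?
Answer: -4759/122 ≈ -39.008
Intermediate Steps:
J = -126
a = -1/122 (a = 1/(4 - 126) = 1/(-122) = -1/122 ≈ -0.0081967)
a + W(3)*(-34 + 21) = -1/122 + 3*(-34 + 21) = -1/122 + 3*(-13) = -1/122 - 39 = -4759/122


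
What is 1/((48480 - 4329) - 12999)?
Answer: 1/31152 ≈ 3.2101e-5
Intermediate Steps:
1/((48480 - 4329) - 12999) = 1/(44151 - 12999) = 1/31152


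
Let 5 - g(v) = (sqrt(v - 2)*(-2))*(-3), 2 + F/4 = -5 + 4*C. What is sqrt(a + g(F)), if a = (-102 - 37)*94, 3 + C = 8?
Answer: sqrt(-13061 - 30*sqrt(2)) ≈ 114.47*I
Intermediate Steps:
C = 5 (C = -3 + 8 = 5)
F = 52 (F = -8 + 4*(-5 + 4*5) = -8 + 4*(-5 + 20) = -8 + 4*15 = -8 + 60 = 52)
g(v) = 5 - 6*sqrt(-2 + v) (g(v) = 5 - sqrt(v - 2)*(-2)*(-3) = 5 - sqrt(-2 + v)*(-2)*(-3) = 5 - (-2*sqrt(-2 + v))*(-3) = 5 - 6*sqrt(-2 + v))
a = -13066 (a = -139*94 = -13066)
sqrt(a + g(F)) = sqrt(-13066 + (5 - 6*sqrt(-2 + 52))) = sqrt(-13066 + (5 - 30*sqrt(2))) = sqrt(-13061 - 30*sqrt(2))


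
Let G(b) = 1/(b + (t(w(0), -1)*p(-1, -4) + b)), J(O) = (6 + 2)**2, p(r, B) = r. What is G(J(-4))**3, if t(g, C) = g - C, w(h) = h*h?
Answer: 1/2048383 ≈ 4.8819e-7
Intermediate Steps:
w(h) = h**2
J(O) = 64 (J(O) = 8**2 = 64)
G(b) = 1/(-1 + 2*b) (G(b) = 1/(b + ((0**2 - 1*(-1))*(-1) + b)) = 1/(b + ((0 + 1)*(-1) + b)) = 1/(b + (1*(-1) + b)) = 1/(b + (-1 + b)) = 1/(-1 + 2*b))
G(J(-4))**3 = (1/(-1 + 2*64))**3 = (1/(-1 + 128))**3 = (1/127)**3 = 1/2048383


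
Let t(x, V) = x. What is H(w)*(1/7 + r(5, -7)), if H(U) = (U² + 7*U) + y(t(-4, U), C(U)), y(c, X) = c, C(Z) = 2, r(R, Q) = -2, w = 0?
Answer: 52/7 ≈ 7.4286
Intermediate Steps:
H(U) = -4 + U² + 7*U (H(U) = (U² + 7*U) - 4 = -4 + U² + 7*U)
H(w)*(1/7 + r(5, -7)) = (-4 + 0² + 7*0)*(1/7 - 2) = (-4 + 0 + 0)*(⅐ - 2) = -4*(-13/7) = 52/7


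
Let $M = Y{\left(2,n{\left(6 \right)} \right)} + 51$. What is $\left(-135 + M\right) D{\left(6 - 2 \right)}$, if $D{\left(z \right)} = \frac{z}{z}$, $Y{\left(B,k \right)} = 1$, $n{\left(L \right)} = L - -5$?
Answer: $-83$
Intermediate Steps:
$n{\left(L \right)} = 5 + L$ ($n{\left(L \right)} = L + 5 = 5 + L$)
$D{\left(z \right)} = 1$
$M = 52$ ($M = 1 + 51 = 52$)
$\left(-135 + M\right) D{\left(6 - 2 \right)} = \left(-135 + 52\right) 1 = \left(-83\right) 1 = -83$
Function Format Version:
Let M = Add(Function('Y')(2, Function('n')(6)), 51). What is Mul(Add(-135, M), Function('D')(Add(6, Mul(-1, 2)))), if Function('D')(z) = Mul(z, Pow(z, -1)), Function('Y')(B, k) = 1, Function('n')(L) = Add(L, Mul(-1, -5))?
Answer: -83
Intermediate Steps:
Function('n')(L) = Add(5, L) (Function('n')(L) = Add(L, 5) = Add(5, L))
Function('D')(z) = 1
M = 52 (M = Add(1, 51) = 52)
Mul(Add(-135, M), Function('D')(Add(6, Mul(-1, 2)))) = Mul(Add(-135, 52), 1) = Mul(-83, 1) = -83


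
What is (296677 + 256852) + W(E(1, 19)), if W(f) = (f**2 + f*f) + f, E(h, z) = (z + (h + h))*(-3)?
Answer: 561404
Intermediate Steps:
E(h, z) = -6*h - 3*z (E(h, z) = (z + 2*h)*(-3) = -6*h - 3*z)
W(f) = f + 2*f**2 (W(f) = (f**2 + f**2) + f = 2*f**2 + f = f + 2*f**2)
(296677 + 256852) + W(E(1, 19)) = (296677 + 256852) + (-6*1 - 3*19)*(1 + 2*(-6*1 - 3*19)) = 553529 + (-6 - 57)*(1 + 2*(-6 - 57)) = 553529 - 63*(1 + 2*(-63)) = 553529 - 63*(1 - 126) = 553529 - 63*(-125) = 553529 + 7875 = 561404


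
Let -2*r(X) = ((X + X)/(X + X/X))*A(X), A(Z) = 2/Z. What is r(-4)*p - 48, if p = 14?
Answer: -116/3 ≈ -38.667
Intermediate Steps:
r(X) = -2/(1 + X) (r(X) = -(X + X)/(X + X/X)*2/X/2 = -(2*X)/(X + 1)*2/X/2 = -(2*X)/(1 + X)*2/X/2 = -2*X/(1 + X)*2/X/2 = -2/(1 + X))
r(-4)*p - 48 = -2/(1 - 4)*14 - 48 = -2/(-3)*14 - 48 = -2*(-1/3)*14 - 48 = (2/3)*14 - 48 = 28/3 - 48 = -116/3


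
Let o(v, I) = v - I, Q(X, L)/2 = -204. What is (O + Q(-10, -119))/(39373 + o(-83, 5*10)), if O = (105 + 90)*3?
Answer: 59/13080 ≈ 0.0045107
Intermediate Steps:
O = 585 (O = 195*3 = 585)
Q(X, L) = -408 (Q(X, L) = 2*(-204) = -408)
(O + Q(-10, -119))/(39373 + o(-83, 5*10)) = (585 - 408)/(39373 + (-83 - 5*10)) = 177/(39373 + (-83 - 1*50)) = 177/(39373 + (-83 - 50)) = 177/(39373 - 133) = 177/39240 = 177*(1/39240) = 59/13080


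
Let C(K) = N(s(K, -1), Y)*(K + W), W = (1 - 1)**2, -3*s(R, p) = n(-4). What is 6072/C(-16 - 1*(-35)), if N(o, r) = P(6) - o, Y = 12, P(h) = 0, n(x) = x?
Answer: -4554/19 ≈ -239.68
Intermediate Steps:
s(R, p) = 4/3 (s(R, p) = -1/3*(-4) = 4/3)
W = 0 (W = 0**2 = 0)
N(o, r) = -o (N(o, r) = 0 - o = -o)
C(K) = -4*K/3 (C(K) = (-1*4/3)*(K + 0) = -4*K/3)
6072/C(-16 - 1*(-35)) = 6072/((-4*(-16 - 1*(-35))/3)) = 6072/((-4*(-16 + 35)/3)) = 6072/((-4/3*19)) = 6072/(-76/3) = 6072*(-3/76) = -4554/19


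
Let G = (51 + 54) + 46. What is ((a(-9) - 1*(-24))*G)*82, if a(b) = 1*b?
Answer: 185730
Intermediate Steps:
a(b) = b
G = 151 (G = 105 + 46 = 151)
((a(-9) - 1*(-24))*G)*82 = ((-9 - 1*(-24))*151)*82 = ((-9 + 24)*151)*82 = (15*151)*82 = 2265*82 = 185730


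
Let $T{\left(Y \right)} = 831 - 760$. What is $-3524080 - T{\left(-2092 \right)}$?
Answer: $-3524151$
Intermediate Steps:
$T{\left(Y \right)} = 71$ ($T{\left(Y \right)} = 831 - 760 = 71$)
$-3524080 - T{\left(-2092 \right)} = -3524080 - 71 = -3524151$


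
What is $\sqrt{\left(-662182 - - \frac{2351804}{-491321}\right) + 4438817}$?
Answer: $\frac{\sqrt{2525386854655191}}{25859} \approx 1943.4$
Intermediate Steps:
$\sqrt{\left(-662182 - - \frac{2351804}{-491321}\right) + 4438817} = \sqrt{\left(-662182 - \left(-2351804\right) \left(- \frac{1}{491321}\right)\right) + 4438817} = \sqrt{\left(-662182 - \frac{2351804}{491321}\right) + 4438817} = \sqrt{- \frac{325346274226}{491321} + 4438817} = \sqrt{\frac{1855537733031}{491321}} = \frac{\sqrt{2525386854655191}}{25859}$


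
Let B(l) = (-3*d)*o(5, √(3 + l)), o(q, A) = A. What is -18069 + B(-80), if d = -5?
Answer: -18069 + 15*I*√77 ≈ -18069.0 + 131.62*I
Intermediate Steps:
B(l) = 15*√(3 + l) (B(l) = (-3*(-5))*√(3 + l) = 15*√(3 + l))
-18069 + B(-80) = -18069 + 15*√(3 - 80) = -18069 + 15*√(-77) = -18069 + 15*(I*√77) = -18069 + 15*I*√77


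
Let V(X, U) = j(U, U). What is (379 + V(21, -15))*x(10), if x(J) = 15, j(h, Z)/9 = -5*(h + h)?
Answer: 25935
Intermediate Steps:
j(h, Z) = -90*h (j(h, Z) = 9*(-5*(h + h)) = 9*(-10*h) = -90*h)
V(X, U) = -90*U
(379 + V(21, -15))*x(10) = (379 - 90*(-15))*15 = (379 + 1350)*15 = 1729*15 = 25935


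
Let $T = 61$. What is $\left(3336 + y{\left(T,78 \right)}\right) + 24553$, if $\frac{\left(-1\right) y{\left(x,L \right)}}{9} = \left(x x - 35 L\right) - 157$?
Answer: $20383$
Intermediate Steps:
$y{\left(x,L \right)} = 1413 - 9 x^{2} + 315 L$ ($y{\left(x,L \right)} = - 9 \left(\left(x x - 35 L\right) - 157\right) = - 9 \left(\left(x^{2} - 35 L\right) - 157\right) = - 9 \left(-157 + x^{2} - 35 L\right) = 1413 - 9 x^{2} + 315 L$)
$\left(3336 + y{\left(T,78 \right)}\right) + 24553 = \left(3336 + \left(1413 - 9 \cdot 61^{2} + 315 \cdot 78\right)\right) + 24553 = \left(3336 + \left(1413 - 33489 + 24570\right)\right) + 24553 = \left(3336 - 7506\right) + 24553 = -4170 + 24553 = 20383$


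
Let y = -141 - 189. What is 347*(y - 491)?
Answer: -284887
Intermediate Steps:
y = -330
347*(y - 491) = 347*(-330 - 491) = 347*(-821) = -284887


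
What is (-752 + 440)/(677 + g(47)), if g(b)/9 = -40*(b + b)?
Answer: 24/2551 ≈ 0.0094081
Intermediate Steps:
g(b) = -720*b (g(b) = 9*(-40*(b + b)) = 9*(-80*b) = -720*b)
(-752 + 440)/(677 + g(47)) = (-752 + 440)/(677 - 720*47) = -312/(677 - 33840) = -312/(-33163) = -312*(-1/33163) = 24/2551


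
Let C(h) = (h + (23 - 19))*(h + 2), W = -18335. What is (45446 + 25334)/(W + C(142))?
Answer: 70780/2689 ≈ 26.322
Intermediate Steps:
C(h) = (2 + h)*(4 + h) (C(h) = (h + 4)*(2 + h) = (4 + h)*(2 + h) = (2 + h)*(4 + h))
(45446 + 25334)/(W + C(142)) = (45446 + 25334)/(-18335 + (8 + 142² + 6*142)) = 70780/(-18335 + (8 + 20164 + 852)) = 70780/(-18335 + 21024) = 70780/2689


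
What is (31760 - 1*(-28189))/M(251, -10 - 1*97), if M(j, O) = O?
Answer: -59949/107 ≈ -560.27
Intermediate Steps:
(31760 - 1*(-28189))/M(251, -10 - 1*97) = (31760 - 1*(-28189))/(-10 - 1*97) = (31760 + 28189)/(-10 - 97) = 59949/(-107) = 59949*(-1/107) = -59949/107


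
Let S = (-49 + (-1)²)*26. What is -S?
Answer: 1248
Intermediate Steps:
S = -1248 (S = (-49 + 1)*26 = -48*26 = -1248)
-S = -1*(-1248) = 1248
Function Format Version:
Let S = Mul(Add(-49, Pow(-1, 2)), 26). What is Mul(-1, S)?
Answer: 1248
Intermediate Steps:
S = -1248 (S = Mul(Add(-49, 1), 26) = Mul(-48, 26) = -1248)
Mul(-1, S) = Mul(-1, -1248) = 1248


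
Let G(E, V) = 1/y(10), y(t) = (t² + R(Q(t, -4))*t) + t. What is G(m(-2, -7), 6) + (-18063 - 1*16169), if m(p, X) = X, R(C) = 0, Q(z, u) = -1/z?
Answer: -3765519/110 ≈ -34232.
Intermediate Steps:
y(t) = t + t² (y(t) = (t² + 0*t) + t = (t² + 0) + t = t² + t = t + t²)
G(E, V) = 1/110 (G(E, V) = 1/(10*(1 + 10)) = 1/(10*11) = 1/110)
G(m(-2, -7), 6) + (-18063 - 1*16169) = 1/110 + (-18063 - 1*16169) = 1/110 + (-18063 - 16169) = 1/110 - 34232 = -3765519/110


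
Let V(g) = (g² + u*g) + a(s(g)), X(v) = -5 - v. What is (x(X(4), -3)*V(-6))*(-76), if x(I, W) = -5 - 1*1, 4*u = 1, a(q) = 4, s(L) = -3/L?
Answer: 17556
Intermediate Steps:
u = ¼ (u = (¼)*1 = ¼ ≈ 0.25000)
V(g) = 4 + g² + g/4 (V(g) = (g² + g/4) + 4 = 4 + g² + g/4)
x(I, W) = -6 (x(I, W) = -5 - 1 = -6)
(x(X(4), -3)*V(-6))*(-76) = -6*(4 + (-6)² + (¼)*(-6))*(-76) = -6*(4 + 36 - 3/2)*(-76) = -6*77/2*(-76) = -231*(-76) = 17556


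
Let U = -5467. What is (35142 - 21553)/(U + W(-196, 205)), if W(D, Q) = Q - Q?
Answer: -13589/5467 ≈ -2.4856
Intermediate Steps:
W(D, Q) = 0
(35142 - 21553)/(U + W(-196, 205)) = (35142 - 21553)/(-5467 + 0) = 13589/(-5467) = 13589*(-1/5467) = -13589/5467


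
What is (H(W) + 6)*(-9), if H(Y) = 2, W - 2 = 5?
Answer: -72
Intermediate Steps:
W = 7 (W = 2 + 5 = 7)
(H(W) + 6)*(-9) = (2 + 6)*(-9) = 8*(-9) = -72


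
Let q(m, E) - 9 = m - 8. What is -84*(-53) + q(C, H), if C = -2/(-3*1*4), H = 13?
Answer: 26719/6 ≈ 4453.2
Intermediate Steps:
C = ⅙ (C = -2/((-3*4)) = -2/(-12) = -2*(-1/12) = ⅙ ≈ 0.16667)
q(m, E) = 1 + m (q(m, E) = 9 + (m - 8) = 9 + (-8 + m) = 1 + m)
-84*(-53) + q(C, H) = -84*(-53) + (1 + ⅙) = 4452 + 7/6 = 26719/6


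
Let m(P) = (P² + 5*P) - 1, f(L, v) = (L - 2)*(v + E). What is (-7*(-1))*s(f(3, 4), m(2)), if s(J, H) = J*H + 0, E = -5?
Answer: -91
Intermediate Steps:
f(L, v) = (-5 + v)*(-2 + L) (f(L, v) = (L - 2)*(v - 5) = (-2 + L)*(-5 + v) = (-5 + v)*(-2 + L))
m(P) = -1 + P² + 5*P
s(J, H) = H*J (s(J, H) = H*J + 0 = H*J)
(-7*(-1))*s(f(3, 4), m(2)) = (-7*(-1))*((-1 + 2² + 5*2)*(10 - 5*3 - 2*4 + 3*4)) = 7*((-1 + 4 + 10)*(10 - 15 - 8 + 12)) = 7*(13*(-1)) = 7*(-13) = -91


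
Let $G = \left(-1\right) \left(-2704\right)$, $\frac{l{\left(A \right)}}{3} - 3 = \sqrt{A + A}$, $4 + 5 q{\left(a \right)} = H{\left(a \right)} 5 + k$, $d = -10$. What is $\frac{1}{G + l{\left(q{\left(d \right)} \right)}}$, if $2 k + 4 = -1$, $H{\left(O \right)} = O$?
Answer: $\frac{13565}{36802862} - \frac{3 i \sqrt{565}}{36802862} \approx 0.00036859 - 1.9376 \cdot 10^{-6} i$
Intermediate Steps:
$k = - \frac{5}{2}$ ($k = -2 + \frac{1}{2} \left(-1\right) = -2 - \frac{1}{2} = - \frac{5}{2} \approx -2.5$)
$q{\left(a \right)} = - \frac{13}{10} + a$ ($q{\left(a \right)} = - \frac{4}{5} + \frac{a 5 - \frac{5}{2}}{5} = - \frac{4}{5} + \frac{5 a - \frac{5}{2}}{5} = - \frac{4}{5} + \frac{- \frac{5}{2} + 5 a}{5} = - \frac{4}{5} + \left(- \frac{1}{2} + a\right) = - \frac{13}{10} + a$)
$l{\left(A \right)} = 9 + 3 \sqrt{2} \sqrt{A}$ ($l{\left(A \right)} = 9 + 3 \sqrt{A + A} = 9 + 3 \sqrt{2 A} = 9 + 3 \sqrt{2} \sqrt{A}$)
$G = 2704$
$\frac{1}{G + l{\left(q{\left(d \right)} \right)}} = \frac{1}{2704 + \left(9 + 3 \sqrt{2} \sqrt{- \frac{13}{10} - 10}\right)} = \frac{1}{2704 + \left(9 + 3 \sqrt{2} \sqrt{- \frac{113}{10}}\right)} = \frac{1}{2704 + \left(9 + 3 \sqrt{2} \frac{i \sqrt{1130}}{10}\right)} = \frac{1}{2704 + \left(9 + \frac{3 i \sqrt{565}}{5}\right)} = \frac{1}{2713 + \frac{3 i \sqrt{565}}{5}}$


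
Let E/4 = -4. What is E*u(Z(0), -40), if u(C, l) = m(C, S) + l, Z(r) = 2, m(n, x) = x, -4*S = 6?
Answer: 664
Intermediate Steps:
S = -3/2 (S = -1/4*6 = -3/2 ≈ -1.5000)
u(C, l) = -3/2 + l
E = -16 (E = 4*(-4) = -16)
E*u(Z(0), -40) = -16*(-3/2 - 40) = -16*(-83/2) = 664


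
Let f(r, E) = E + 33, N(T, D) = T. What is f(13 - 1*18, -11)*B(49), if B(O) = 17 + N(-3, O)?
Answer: 308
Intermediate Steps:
f(r, E) = 33 + E
B(O) = 14 (B(O) = 17 - 3 = 14)
f(13 - 1*18, -11)*B(49) = (33 - 11)*14 = 22*14 = 308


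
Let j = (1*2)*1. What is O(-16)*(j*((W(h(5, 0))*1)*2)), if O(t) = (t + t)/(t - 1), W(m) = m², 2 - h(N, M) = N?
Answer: 1152/17 ≈ 67.765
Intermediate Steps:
h(N, M) = 2 - N
O(t) = 2*t/(-1 + t) (O(t) = (2*t)/(-1 + t) = 2*t/(-1 + t))
j = 2 (j = 2*1 = 2)
O(-16)*(j*((W(h(5, 0))*1)*2)) = (2*(-16)/(-1 - 16))*(2*(((2 - 1*5)²*1)*2)) = (2*(-16)/(-17))*(2*(((2 - 5)²*1)*2)) = (2*(-16)*(-1/17))*(2*(((-3)²*1)*2)) = 32*(2*((9*1)*2))/17 = 32*(2*(9*2))/17 = 32*(2*18)/17 = (32/17)*36 = 1152/17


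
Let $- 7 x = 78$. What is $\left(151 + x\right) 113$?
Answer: $\frac{110627}{7} \approx 15804.0$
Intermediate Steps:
$x = - \frac{78}{7}$ ($x = \left(- \frac{1}{7}\right) 78 = - \frac{78}{7} \approx -11.143$)
$\left(151 + x\right) 113 = \left(151 - \frac{78}{7}\right) 113 = \frac{979}{7} \cdot 113 = \frac{110627}{7}$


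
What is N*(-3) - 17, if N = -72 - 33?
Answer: 298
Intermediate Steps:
N = -105
N*(-3) - 17 = -105*(-3) - 17 = 315 - 17 = 298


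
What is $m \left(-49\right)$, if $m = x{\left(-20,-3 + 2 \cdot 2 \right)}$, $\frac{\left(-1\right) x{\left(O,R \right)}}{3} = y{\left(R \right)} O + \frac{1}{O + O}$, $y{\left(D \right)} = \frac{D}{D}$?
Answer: $- \frac{117747}{40} \approx -2943.7$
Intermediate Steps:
$y{\left(D \right)} = 1$
$x{\left(O,R \right)} = - 3 O - \frac{3}{2 O}$ ($x{\left(O,R \right)} = - 3 \left(1 O + \frac{1}{O + O}\right) = - 3 \left(O + \frac{1}{2 O}\right) = - 3 O - \frac{3}{2 O}$)
$m = \frac{2403}{40}$ ($m = \left(-3\right) \left(-20\right) - \frac{3}{2 \left(-20\right)} = 60 - - \frac{3}{40} = 60 + \frac{3}{40} = \frac{2403}{40} \approx 60.075$)
$m \left(-49\right) = \frac{2403}{40} \left(-49\right) = - \frac{117747}{40}$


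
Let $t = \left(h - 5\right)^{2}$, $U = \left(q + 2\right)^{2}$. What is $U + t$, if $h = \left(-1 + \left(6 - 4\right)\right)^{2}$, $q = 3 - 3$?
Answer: $20$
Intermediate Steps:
$q = 0$
$h = 1$ ($h = \left(-1 + \left(6 - 4\right)\right)^{2} = \left(-1 + 2\right)^{2} = 1^{2} = 1$)
$U = 4$ ($U = \left(0 + 2\right)^{2} = 2^{2} = 4$)
$t = 16$ ($t = \left(1 - 5\right)^{2} = \left(-4\right)^{2} = 16$)
$U + t = 4 + 16 = 20$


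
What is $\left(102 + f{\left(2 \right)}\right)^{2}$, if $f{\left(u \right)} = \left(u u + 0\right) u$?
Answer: $12100$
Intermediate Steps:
$f{\left(u \right)} = u^{3}$ ($f{\left(u \right)} = \left(u^{2} + 0\right) u = u^{2} u = u^{3}$)
$\left(102 + f{\left(2 \right)}\right)^{2} = \left(102 + 2^{3}\right)^{2} = \left(102 + 8\right)^{2} = 110^{2} = 12100$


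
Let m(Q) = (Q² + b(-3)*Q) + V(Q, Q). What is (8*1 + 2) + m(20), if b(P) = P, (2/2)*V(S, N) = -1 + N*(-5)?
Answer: 249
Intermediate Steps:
V(S, N) = -1 - 5*N (V(S, N) = -1 + N*(-5) = -1 - 5*N)
m(Q) = -1 + Q² - 8*Q (m(Q) = (Q² - 3*Q) + (-1 - 5*Q) = -1 + Q² - 8*Q)
(8*1 + 2) + m(20) = (8*1 + 2) + (-1 + 20² - 8*20) = (8 + 2) + (-1 + 400 - 160) = 10 + 239 = 249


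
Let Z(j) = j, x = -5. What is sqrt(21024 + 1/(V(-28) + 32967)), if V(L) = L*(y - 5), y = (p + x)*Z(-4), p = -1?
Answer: sqrt(22117862458835)/32435 ≈ 145.00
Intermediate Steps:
y = 24 (y = (-1 - 5)*(-4) = -6*(-4) = 24)
V(L) = 19*L (V(L) = L*(24 - 5) = L*19 = 19*L)
sqrt(21024 + 1/(V(-28) + 32967)) = sqrt(21024 + 1/(19*(-28) + 32967)) = sqrt(21024 + 1/(-532 + 32967)) = sqrt(21024 + 1/32435) = sqrt(681913441/32435) = sqrt(22117862458835)/32435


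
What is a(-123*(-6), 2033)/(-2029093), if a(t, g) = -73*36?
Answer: 2628/2029093 ≈ 0.0012952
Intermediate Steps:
a(t, g) = -2628
a(-123*(-6), 2033)/(-2029093) = -2628/(-2029093) = -2628*(-1/2029093) = 2628/2029093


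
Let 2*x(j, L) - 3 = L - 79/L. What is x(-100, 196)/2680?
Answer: 7785/210112 ≈ 0.037052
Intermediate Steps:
x(j, L) = 3/2 + L/2 - 79/(2*L) (x(j, L) = 3/2 + (L - 79/L)/2 = 3/2 + (L/2 - 79/(2*L)) = 3/2 + L/2 - 79/(2*L))
x(-100, 196)/2680 = ((½)*(-79 + 196*(3 + 196))/196)/2680 = ((½)*(1/196)*(-79 + 196*199))*(1/2680) = ((½)*(1/196)*(-79 + 39004))*(1/2680) = ((½)*(1/196)*38925)*(1/2680) = (38925/392)*(1/2680) = 7785/210112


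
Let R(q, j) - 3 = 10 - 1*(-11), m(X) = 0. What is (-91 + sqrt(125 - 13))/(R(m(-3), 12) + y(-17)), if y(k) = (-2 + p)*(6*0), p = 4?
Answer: -91/24 + sqrt(7)/6 ≈ -3.3507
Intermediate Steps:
R(q, j) = 24 (R(q, j) = 3 + (10 - 1*(-11)) = 3 + (10 + 11) = 3 + 21 = 24)
y(k) = 0 (y(k) = (-2 + 4)*(6*0) = 2*0 = 0)
(-91 + sqrt(125 - 13))/(R(m(-3), 12) + y(-17)) = (-91 + sqrt(125 - 13))/(24 + 0) = (-91 + sqrt(112))/24 = (-91 + 4*sqrt(7))*(1/24) = -91/24 + sqrt(7)/6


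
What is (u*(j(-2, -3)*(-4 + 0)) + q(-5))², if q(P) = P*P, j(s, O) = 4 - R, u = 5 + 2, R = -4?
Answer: 39601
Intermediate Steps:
u = 7
j(s, O) = 8 (j(s, O) = 4 - 1*(-4) = 4 + 4 = 8)
q(P) = P²
(u*(j(-2, -3)*(-4 + 0)) + q(-5))² = (7*(8*(-4 + 0)) + (-5)²)² = (7*(8*(-4)) + 25)² = (7*(-32) + 25)² = (-224 + 25)² = (-199)² = 39601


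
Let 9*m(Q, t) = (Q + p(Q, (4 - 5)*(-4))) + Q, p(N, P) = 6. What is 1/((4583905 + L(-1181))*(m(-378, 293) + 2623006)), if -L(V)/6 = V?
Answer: 3/36125443069088 ≈ 8.3044e-14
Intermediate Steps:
m(Q, t) = ⅔ + 2*Q/9 (m(Q, t) = ((Q + 6) + Q)/9 = ((6 + Q) + Q)/9 = (6 + 2*Q)/9 = ⅔ + 2*Q/9)
L(V) = -6*V
1/((4583905 + L(-1181))*(m(-378, 293) + 2623006)) = 1/((4583905 - 6*(-1181))*((⅔ + (2/9)*(-378)) + 2623006)) = 1/((4583905 + 7086)*((⅔ - 84) + 2623006)) = 1/(4590991*(-250/3 + 2623006)) = 1/(4590991*(7868768/3)) = 1/(36125443069088/3) = 3/36125443069088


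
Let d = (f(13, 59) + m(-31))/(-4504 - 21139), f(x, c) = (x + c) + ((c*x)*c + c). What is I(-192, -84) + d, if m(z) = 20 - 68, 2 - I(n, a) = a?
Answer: 2159962/25643 ≈ 84.232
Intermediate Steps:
I(n, a) = 2 - a
f(x, c) = x + 2*c + x*c**2 (f(x, c) = (c + x) + (x*c**2 + c) = (c + x) + (c + x*c**2) = x + 2*c + x*c**2)
m(z) = -48
d = -45336/25643 (d = ((13 + 2*59 + 13*59**2) - 48)/(-4504 - 21139) = ((13 + 118 + 13*3481) - 48)/(-25643) = ((13 + 118 + 45253) - 48)*(-1/25643) = (45384 - 48)*(-1/25643) = 45336*(-1/25643) = -45336/25643 ≈ -1.7680)
I(-192, -84) + d = (2 - 1*(-84)) - 45336/25643 = (2 + 84) - 45336/25643 = 86 - 45336/25643 = 2159962/25643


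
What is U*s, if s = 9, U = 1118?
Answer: 10062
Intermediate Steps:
U*s = 1118*9 = 10062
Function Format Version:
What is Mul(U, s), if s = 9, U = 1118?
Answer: 10062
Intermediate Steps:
Mul(U, s) = Mul(1118, 9) = 10062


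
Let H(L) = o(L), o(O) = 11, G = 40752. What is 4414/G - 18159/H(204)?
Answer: -369983507/224136 ≈ -1650.7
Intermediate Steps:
H(L) = 11
4414/G - 18159/H(204) = 4414/40752 - 18159/11 = 4414*(1/40752) - 18159*1/11 = 2207/20376 - 18159/11 = -369983507/224136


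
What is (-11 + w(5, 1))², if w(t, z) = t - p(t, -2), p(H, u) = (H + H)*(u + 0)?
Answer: 196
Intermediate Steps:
p(H, u) = 2*H*u (p(H, u) = (2*H)*u = 2*H*u)
w(t, z) = 5*t (w(t, z) = t - 2*t*(-2) = t - (-4)*t = t + 4*t = 5*t)
(-11 + w(5, 1))² = (-11 + 5*5)² = (-11 + 25)² = 14² = 196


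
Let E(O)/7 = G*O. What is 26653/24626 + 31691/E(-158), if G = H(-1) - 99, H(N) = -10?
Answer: 142626726/106027243 ≈ 1.3452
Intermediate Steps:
G = -109 (G = -10 - 99 = -109)
E(O) = -763*O (E(O) = 7*(-109*O) = -763*O)
26653/24626 + 31691/E(-158) = 26653/24626 + 31691/((-763*(-158))) = 26653*(1/24626) + 31691/120554 = 26653/24626 + 31691*(1/120554) = 26653/24626 + 31691/120554 = 142626726/106027243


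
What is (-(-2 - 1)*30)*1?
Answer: 90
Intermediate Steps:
(-(-2 - 1)*30)*1 = (-1*(-3)*30)*1 = (3*30)*1 = 90*1 = 90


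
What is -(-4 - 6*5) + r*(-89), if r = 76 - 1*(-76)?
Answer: -13494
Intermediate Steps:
r = 152 (r = 76 + 76 = 152)
-(-4 - 6*5) + r*(-89) = -(-4 - 6*5) + 152*(-89) = -(-4 - 30) - 13528 = -1*(-34) - 13528 = 34 - 13528 = -13494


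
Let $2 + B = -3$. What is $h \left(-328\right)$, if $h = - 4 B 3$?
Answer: $-19680$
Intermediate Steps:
$B = -5$ ($B = -2 - 3 = -5$)
$h = 60$ ($h = \left(-4\right) \left(-5\right) 3 = 20 \cdot 3 = 60$)
$h \left(-328\right) = 60 \left(-328\right) = -19680$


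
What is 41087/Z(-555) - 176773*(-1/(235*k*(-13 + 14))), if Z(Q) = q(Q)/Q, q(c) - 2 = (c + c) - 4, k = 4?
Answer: 5407914869/261320 ≈ 20695.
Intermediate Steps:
q(c) = -2 + 2*c (q(c) = 2 + ((c + c) - 4) = 2 + (2*c - 4) = 2 + (-4 + 2*c) = -2 + 2*c)
Z(Q) = (-2 + 2*Q)/Q
41087/Z(-555) - 176773*(-1/(235*k*(-13 + 14))) = 41087/(2 - 2/(-555)) - 176773*(-1/(940*(-13 + 14))) = 41087/(2 - 2*(-1/555)) - 176773/((1*4)*(-235)) = 41087/(2 + 2/555) - 176773/(4*(-235)) = 41087/(1112/555) - 176773/(-940) = 41087*(555/1112) - 176773*(-1/940) = 22803285/1112 + 176773/940 = 5407914869/261320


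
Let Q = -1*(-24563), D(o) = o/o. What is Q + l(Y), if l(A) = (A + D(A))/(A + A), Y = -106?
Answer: 5207461/212 ≈ 24564.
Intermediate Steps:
D(o) = 1
Q = 24563
l(A) = (1 + A)/(2*A) (l(A) = (A + 1)/(A + A) = (1 + A)/((2*A)) = (1 + A)*(1/(2*A)) = (1 + A)/(2*A))
Q + l(Y) = 24563 + (½)*(1 - 106)/(-106) = 24563 + (½)*(-1/106)*(-105) = 24563 + 105/212 = 5207461/212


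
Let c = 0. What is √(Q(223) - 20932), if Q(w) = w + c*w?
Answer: 3*I*√2301 ≈ 143.91*I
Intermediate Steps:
Q(w) = w (Q(w) = w + 0*w = w + 0 = w)
√(Q(223) - 20932) = √(223 - 20932) = √(-20709) = 3*I*√2301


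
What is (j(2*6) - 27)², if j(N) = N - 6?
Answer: 441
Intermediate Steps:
j(N) = -6 + N
(j(2*6) - 27)² = ((-6 + 2*6) - 27)² = ((-6 + 12) - 27)² = (6 - 27)² = (-21)² = 441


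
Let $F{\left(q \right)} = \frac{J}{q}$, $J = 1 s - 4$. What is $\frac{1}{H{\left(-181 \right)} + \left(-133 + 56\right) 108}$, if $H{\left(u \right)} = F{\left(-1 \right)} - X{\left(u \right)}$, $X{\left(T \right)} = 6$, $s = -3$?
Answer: $- \frac{1}{8315} \approx -0.00012026$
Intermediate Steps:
$J = -7$ ($J = 1 \left(-3\right) - 4 = -3 - 4 = -7$)
$F{\left(q \right)} = - \frac{7}{q}$
$H{\left(u \right)} = 1$ ($H{\left(u \right)} = - \frac{7}{-1} - 6 = \left(-7\right) \left(-1\right) - 6 = 7 - 6 = 1$)
$\frac{1}{H{\left(-181 \right)} + \left(-133 + 56\right) 108} = \frac{1}{1 + \left(-133 + 56\right) 108} = \frac{1}{1 - 8316} = \frac{1}{-8315} = - \frac{1}{8315}$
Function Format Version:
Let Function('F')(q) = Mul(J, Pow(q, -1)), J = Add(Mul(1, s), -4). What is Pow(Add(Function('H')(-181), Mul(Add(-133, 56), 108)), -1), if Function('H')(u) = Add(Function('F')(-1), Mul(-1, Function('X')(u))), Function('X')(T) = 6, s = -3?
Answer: Rational(-1, 8315) ≈ -0.00012026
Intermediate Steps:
J = -7 (J = Add(Mul(1, -3), -4) = Add(-3, -4) = -7)
Function('F')(q) = Mul(-7, Pow(q, -1))
Function('H')(u) = 1 (Function('H')(u) = Add(Mul(-7, Pow(-1, -1)), Mul(-1, 6)) = Add(Mul(-7, -1), -6) = Add(7, -6) = 1)
Pow(Add(Function('H')(-181), Mul(Add(-133, 56), 108)), -1) = Pow(Add(1, Mul(Add(-133, 56), 108)), -1) = Pow(Add(1, Mul(-77, 108)), -1) = Pow(Add(1, -8316), -1) = Pow(-8315, -1) = Rational(-1, 8315)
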